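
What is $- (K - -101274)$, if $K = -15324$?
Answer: $-85950$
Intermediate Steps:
$- (K - -101274) = - (-15324 - -101274) = - (-15324 + 101274) = \left(-1\right) 85950 = -85950$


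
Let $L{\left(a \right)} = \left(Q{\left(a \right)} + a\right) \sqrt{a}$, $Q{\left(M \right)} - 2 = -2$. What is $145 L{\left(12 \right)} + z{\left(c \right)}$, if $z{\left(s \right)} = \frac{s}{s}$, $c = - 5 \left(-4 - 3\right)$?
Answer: $1 + 3480 \sqrt{3} \approx 6028.5$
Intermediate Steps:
$c = 35$ ($c = \left(-5\right) \left(-7\right) = 35$)
$Q{\left(M \right)} = 0$ ($Q{\left(M \right)} = 2 - 2 = 0$)
$L{\left(a \right)} = a^{\frac{3}{2}}$ ($L{\left(a \right)} = \left(0 + a\right) \sqrt{a} = a \sqrt{a} = a^{\frac{3}{2}}$)
$z{\left(s \right)} = 1$
$145 L{\left(12 \right)} + z{\left(c \right)} = 145 \cdot 12^{\frac{3}{2}} + 1 = 145 \cdot 24 \sqrt{3} + 1 = 3480 \sqrt{3} + 1 = 1 + 3480 \sqrt{3}$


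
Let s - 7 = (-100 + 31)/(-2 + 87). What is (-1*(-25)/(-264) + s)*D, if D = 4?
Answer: 136739/5610 ≈ 24.374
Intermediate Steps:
s = 526/85 (s = 7 + (-100 + 31)/(-2 + 87) = 7 - 69/85 = 526/85 ≈ 6.1882)
(-1*(-25)/(-264) + s)*D = (-1*(-25)/(-264) + 526/85)*4 = (25*(-1/264) + 526/85)*4 = (-25/264 + 526/85)*4 = (136739/22440)*4 = 136739/5610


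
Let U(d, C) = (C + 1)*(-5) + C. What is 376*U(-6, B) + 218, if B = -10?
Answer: 13378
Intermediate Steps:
U(d, C) = -5 - 4*C (U(d, C) = (1 + C)*(-5) + C = (-5 - 5*C) + C = -5 - 4*C)
376*U(-6, B) + 218 = 376*(-5 - 4*(-10)) + 218 = 376*(-5 + 40) + 218 = 376*35 + 218 = 13160 + 218 = 13378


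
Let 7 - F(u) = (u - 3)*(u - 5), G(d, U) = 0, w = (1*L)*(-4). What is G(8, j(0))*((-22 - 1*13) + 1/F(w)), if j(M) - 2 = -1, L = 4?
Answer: 0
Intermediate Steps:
j(M) = 1 (j(M) = 2 - 1 = 1)
w = -16 (w = (1*4)*(-4) = 4*(-4) = -16)
F(u) = 7 - (-5 + u)*(-3 + u) (F(u) = 7 - (u - 3)*(u - 5) = 7 - (-3 + u)*(-5 + u) = 7 - (-5 + u)*(-3 + u))
G(8, j(0))*((-22 - 1*13) + 1/F(w)) = 0*((-22 - 1*13) + 1/(-8 - 1*(-16)² + 8*(-16))) = 0*((-22 - 13) + 1/(-8 - 1*256 - 128)) = 0*(-35 + 1/(-8 - 256 - 128)) = 0*(-35 + 1/(-392)) = 0*(-35 - 1/392) = 0*(-13721/392) = 0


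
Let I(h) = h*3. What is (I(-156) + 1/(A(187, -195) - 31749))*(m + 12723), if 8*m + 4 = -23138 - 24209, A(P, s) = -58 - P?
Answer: -815035814569/255952 ≈ -3.1843e+6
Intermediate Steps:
m = -47351/8 (m = -1/2 + (-23138 - 24209)/8 = -1/2 + (1/8)*(-47347) = -1/2 - 47347/8 = -47351/8 ≈ -5918.9)
I(h) = 3*h
(I(-156) + 1/(A(187, -195) - 31749))*(m + 12723) = (3*(-156) + 1/((-58 - 1*187) - 31749))*(-47351/8 + 12723) = (-468 + 1/((-58 - 187) - 31749))*(54433/8) = (-468 + 1/(-245 - 31749))*(54433/8) = (-468 + 1/(-31994))*(54433/8) = (-468 - 1/31994)*(54433/8) = -14973193/31994*54433/8 = -815035814569/255952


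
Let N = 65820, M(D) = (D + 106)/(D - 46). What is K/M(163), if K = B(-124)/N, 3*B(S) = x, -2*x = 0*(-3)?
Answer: 0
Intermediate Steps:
M(D) = (106 + D)/(-46 + D)
x = 0 (x = -0*(-3) = -½*0 = 0)
B(S) = 0 (B(S) = (⅓)*0 = 0)
K = 0 (K = 0/65820 = 0*(1/65820) = 0)
K/M(163) = 0/(((106 + 163)/(-46 + 163))) = 0/((269/117)) = 0/(((1/117)*269)) = 0/(269/117) = 0*(117/269) = 0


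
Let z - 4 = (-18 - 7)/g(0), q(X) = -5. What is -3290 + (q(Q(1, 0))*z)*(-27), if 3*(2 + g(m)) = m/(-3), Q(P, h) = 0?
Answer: -2125/2 ≈ -1062.5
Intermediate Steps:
g(m) = -2 - m/9 (g(m) = -2 + (m/(-3))/3 = -2 + (m*(-⅓))/3 = -2 + (-m/3)/3 = -2 - m/9)
z = 33/2 (z = 4 + (-18 - 7)/(-2 - ⅑*0) = 4 - 25/(-2 + 0) = 4 - 25/(-2) = 4 - 25*(-½) = 4 + 25/2 = 33/2 ≈ 16.500)
-3290 + (q(Q(1, 0))*z)*(-27) = -3290 - 5*33/2*(-27) = -3290 - 165/2*(-27) = -3290 + 4455/2 = -2125/2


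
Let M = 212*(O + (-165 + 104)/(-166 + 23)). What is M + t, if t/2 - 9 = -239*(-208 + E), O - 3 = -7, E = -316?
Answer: 35711738/143 ≈ 2.4973e+5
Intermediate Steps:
O = -4 (O = 3 - 7 = -4)
M = -108332/143 (M = 212*(-4 + (-165 + 104)/(-166 + 23)) = 212*(-4 - 61/(-143)) = 212*(-4 - 61*(-1/143)) = 212*(-4 + 61/143) = 212*(-511/143) = -108332/143 ≈ -757.57)
t = 250490 (t = 18 + 2*(-239*(-208 - 316)) = 18 + 2*(-239*(-524)) = 18 + 2*125236 = 18 + 250472 = 250490)
M + t = -108332/143 + 250490 = 35711738/143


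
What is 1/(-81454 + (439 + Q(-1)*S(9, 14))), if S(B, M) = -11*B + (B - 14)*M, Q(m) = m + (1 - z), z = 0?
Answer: -1/81015 ≈ -1.2343e-5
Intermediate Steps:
Q(m) = 1 + m (Q(m) = m + (1 - 1*0) = m + (1 + 0) = m + 1 = 1 + m)
S(B, M) = -11*B + M*(-14 + B) (S(B, M) = -11*B + (-14 + B)*M = -11*B + M*(-14 + B))
1/(-81454 + (439 + Q(-1)*S(9, 14))) = 1/(-81454 + (439 + (1 - 1)*(-14*14 - 11*9 + 9*14))) = 1/(-81454 + (439 + 0*(-196 - 99 + 126))) = 1/(-81454 + (439 + 0*(-169))) = 1/(-81454 + (439 + 0)) = 1/(-81454 + 439) = 1/(-81015) = -1/81015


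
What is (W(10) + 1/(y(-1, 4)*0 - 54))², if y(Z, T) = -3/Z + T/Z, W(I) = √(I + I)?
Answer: 58321/2916 - 2*√5/27 ≈ 19.835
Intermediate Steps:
W(I) = √2*√I (W(I) = √(2*I) = √2*√I)
(W(10) + 1/(y(-1, 4)*0 - 54))² = (√2*√10 + 1/(((-3 + 4)/(-1))*0 - 54))² = (2*√5 + 1/(-1*1*0 - 54))² = (2*√5 + 1/(-1*0 - 54))² = (2*√5 + 1/(0 - 54))² = (2*√5 + 1/(-54))² = (2*√5 - 1/54)² = (-1/54 + 2*√5)²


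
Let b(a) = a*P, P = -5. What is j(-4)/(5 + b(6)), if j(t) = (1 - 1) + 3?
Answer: -3/25 ≈ -0.12000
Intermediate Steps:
j(t) = 3 (j(t) = 0 + 3 = 3)
b(a) = -5*a (b(a) = a*(-5) = -5*a)
j(-4)/(5 + b(6)) = 3/(5 - 5*6) = 3/(5 - 30) = 3/(-25) = -1/25*3 = -3/25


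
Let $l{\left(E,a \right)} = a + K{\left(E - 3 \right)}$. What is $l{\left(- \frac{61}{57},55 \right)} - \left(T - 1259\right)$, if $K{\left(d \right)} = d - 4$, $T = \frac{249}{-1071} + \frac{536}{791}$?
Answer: $\frac{333542201}{255493} \approx 1305.5$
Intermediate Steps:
$T = \frac{17957}{40341}$ ($T = 249 \left(- \frac{1}{1071}\right) + 536 \cdot \frac{1}{791} = - \frac{83}{357} + \frac{536}{791} = \frac{17957}{40341} \approx 0.44513$)
$K{\left(d \right)} = -4 + d$ ($K{\left(d \right)} = d - 4 = -4 + d$)
$l{\left(E,a \right)} = -7 + E + a$ ($l{\left(E,a \right)} = a + \left(-4 + \left(E - 3\right)\right) = a + \left(-4 + \left(-3 + E\right)\right) = a + \left(-7 + E\right) = -7 + E + a$)
$l{\left(- \frac{61}{57},55 \right)} - \left(T - 1259\right) = \left(-7 - \frac{61}{57} + 55\right) - \left(\frac{17957}{40341} - 1259\right) = \left(-7 - \frac{61}{57} + 55\right) - - \frac{50771362}{40341} = \left(-7 - \frac{61}{57} + 55\right) + \frac{50771362}{40341} = \frac{2675}{57} + \frac{50771362}{40341} = \frac{333542201}{255493}$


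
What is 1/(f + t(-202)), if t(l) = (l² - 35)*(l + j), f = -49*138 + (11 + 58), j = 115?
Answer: -1/3553596 ≈ -2.8140e-7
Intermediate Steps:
f = -6693 (f = -6762 + 69 = -6693)
t(l) = (-35 + l²)*(115 + l) (t(l) = (l² - 35)*(l + 115) = (-35 + l²)*(115 + l))
1/(f + t(-202)) = 1/(-6693 + (-4025 + (-202)³ - 35*(-202) + 115*(-202)²)) = 1/(-6693 + (-4025 - 8242408 + 7070 + 115*40804)) = 1/(-6693 + (-4025 - 8242408 + 7070 + 4692460)) = 1/(-6693 - 3546903) = 1/(-3553596) = -1/3553596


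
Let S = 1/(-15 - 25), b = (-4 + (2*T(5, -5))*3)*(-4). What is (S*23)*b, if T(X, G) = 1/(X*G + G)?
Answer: -483/50 ≈ -9.6600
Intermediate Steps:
T(X, G) = 1/(G + G*X) (T(X, G) = 1/(G*X + G) = 1/(G + G*X))
b = 84/5 (b = (-4 + (2*(1/((-5)*(1 + 5))))*3)*(-4) = (-4 + (2*(-1/5/6))*3)*(-4) = (-4 + (2*(-1/5*1/6))*3)*(-4) = (-4 + (2*(-1/30))*3)*(-4) = (-4 - 1/15*3)*(-4) = (-4 - 1/5)*(-4) = -21/5*(-4) = 84/5 ≈ 16.800)
S = -1/40 (S = 1/(-40) = -1/40 ≈ -0.025000)
(S*23)*b = -1/40*23*(84/5) = -23/40*84/5 = -483/50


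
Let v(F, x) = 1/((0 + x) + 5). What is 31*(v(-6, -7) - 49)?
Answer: -3069/2 ≈ -1534.5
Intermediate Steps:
v(F, x) = 1/(5 + x) (v(F, x) = 1/(x + 5) = 1/(5 + x))
31*(v(-6, -7) - 49) = 31*(1/(5 - 7) - 49) = 31*(1/(-2) - 49) = 31*(-½ - 49) = 31*(-99/2) = -3069/2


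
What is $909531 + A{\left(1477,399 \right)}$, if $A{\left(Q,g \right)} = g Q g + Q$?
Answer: $236050885$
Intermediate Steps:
$A{\left(Q,g \right)} = Q + Q g^{2}$ ($A{\left(Q,g \right)} = Q g g + Q = Q g^{2} + Q = Q + Q g^{2}$)
$909531 + A{\left(1477,399 \right)} = 909531 + 1477 \left(1 + 399^{2}\right) = 909531 + 1477 \left(1 + 159201\right) = 909531 + 1477 \cdot 159202 = 909531 + 235141354 = 236050885$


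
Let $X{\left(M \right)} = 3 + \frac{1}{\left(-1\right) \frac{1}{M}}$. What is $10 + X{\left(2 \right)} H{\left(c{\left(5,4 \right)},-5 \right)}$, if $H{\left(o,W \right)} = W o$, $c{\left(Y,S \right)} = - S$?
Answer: $30$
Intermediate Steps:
$X{\left(M \right)} = 3 - M$
$10 + X{\left(2 \right)} H{\left(c{\left(5,4 \right)},-5 \right)} = 10 + \left(3 - 2\right) \left(- 5 \left(\left(-1\right) 4\right)\right) = 10 + \left(3 - 2\right) \left(\left(-5\right) \left(-4\right)\right) = 10 + 1 \cdot 20 = 10 + 20 = 30$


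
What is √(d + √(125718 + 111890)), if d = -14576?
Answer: √(-14576 + 2*√59402) ≈ 118.7*I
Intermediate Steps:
√(d + √(125718 + 111890)) = √(-14576 + √(125718 + 111890)) = √(-14576 + √237608) = √(-14576 + 2*√59402)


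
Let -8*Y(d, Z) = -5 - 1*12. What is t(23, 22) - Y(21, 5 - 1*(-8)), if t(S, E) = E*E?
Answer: 3855/8 ≈ 481.88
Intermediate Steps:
t(S, E) = E²
Y(d, Z) = 17/8 (Y(d, Z) = -(-5 - 1*12)/8 = -(-5 - 12)/8 = -⅛*(-17) = 17/8)
t(23, 22) - Y(21, 5 - 1*(-8)) = 22² - 1*17/8 = 484 - 17/8 = 3855/8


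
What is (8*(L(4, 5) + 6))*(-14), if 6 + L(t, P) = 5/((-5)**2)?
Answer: -112/5 ≈ -22.400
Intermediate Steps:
L(t, P) = -29/5 (L(t, P) = -6 + 5/((-5)**2) = -6 + 5/25 = -6 + 5*(1/25) = -6 + 1/5 = -29/5)
(8*(L(4, 5) + 6))*(-14) = (8*(-29/5 + 6))*(-14) = (8*(1/5))*(-14) = (8/5)*(-14) = -112/5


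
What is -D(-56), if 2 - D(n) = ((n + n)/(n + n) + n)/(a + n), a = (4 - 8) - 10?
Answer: -17/14 ≈ -1.2143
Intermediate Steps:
a = -14 (a = -4 - 10 = -14)
D(n) = 2 - (1 + n)/(-14 + n) (D(n) = 2 - ((n + n)/(n + n) + n)/(-14 + n) = 2 - ((2*n)/((2*n)) + n)/(-14 + n) = 2 - ((2*n)*(1/(2*n)) + n)/(-14 + n) = 2 - (1 + n)/(-14 + n))
-D(-56) = -(-29 - 56)/(-14 - 56) = -(-85)/(-70) = -(-1)*(-85)/70 = -1*17/14 = -17/14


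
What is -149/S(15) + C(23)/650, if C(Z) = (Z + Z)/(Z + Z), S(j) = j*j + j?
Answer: -9661/15600 ≈ -0.61930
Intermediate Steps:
S(j) = j + j² (S(j) = j² + j = j + j²)
C(Z) = 1 (C(Z) = (2*Z)/((2*Z)) = (2*Z)*(1/(2*Z)) = 1)
-149/S(15) + C(23)/650 = -149*1/(15*(1 + 15)) + 1/650 = -149/(15*16) + 1*(1/650) = -149/240 + 1/650 = -9661/15600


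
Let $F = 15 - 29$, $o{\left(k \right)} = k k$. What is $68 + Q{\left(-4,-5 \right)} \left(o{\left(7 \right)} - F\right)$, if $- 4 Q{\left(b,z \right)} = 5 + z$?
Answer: $68$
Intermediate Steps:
$o{\left(k \right)} = k^{2}$
$F = -14$ ($F = 15 - 29 = -14$)
$Q{\left(b,z \right)} = - \frac{5}{4} - \frac{z}{4}$ ($Q{\left(b,z \right)} = - \frac{5 + z}{4} = - \frac{5}{4} - \frac{z}{4}$)
$68 + Q{\left(-4,-5 \right)} \left(o{\left(7 \right)} - F\right) = 68 + \left(- \frac{5}{4} - - \frac{5}{4}\right) \left(7^{2} - -14\right) = 68 + \left(- \frac{5}{4} + \frac{5}{4}\right) \left(49 + 14\right) = 68 + 0 \cdot 63 = 68 + 0 = 68$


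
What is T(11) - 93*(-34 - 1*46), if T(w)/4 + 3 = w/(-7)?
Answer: 51952/7 ≈ 7421.7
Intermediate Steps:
T(w) = -12 - 4*w/7 (T(w) = -12 + 4*(w/(-7)) = -12 + 4*(w*(-1/7)) = -12 + 4*(-w/7) = -12 - 4*w/7)
T(11) - 93*(-34 - 1*46) = (-12 - 4/7*11) - 93*(-34 - 1*46) = (-12 - 44/7) - 93*(-34 - 46) = -128/7 - 93*(-80) = -128/7 + 7440 = 51952/7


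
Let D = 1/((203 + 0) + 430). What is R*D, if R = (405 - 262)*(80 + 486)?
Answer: 80938/633 ≈ 127.86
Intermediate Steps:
D = 1/633 (D = 1/(203 + 430) = 1/633 ≈ 0.0015798)
R = 80938 (R = 143*566 = 80938)
R*D = 80938*(1/633) = 80938/633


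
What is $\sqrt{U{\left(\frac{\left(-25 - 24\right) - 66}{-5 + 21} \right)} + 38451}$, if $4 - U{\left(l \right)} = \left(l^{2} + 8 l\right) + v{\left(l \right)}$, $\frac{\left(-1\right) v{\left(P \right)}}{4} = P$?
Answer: $\frac{\sqrt{9838615}}{16} \approx 196.04$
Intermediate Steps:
$v{\left(P \right)} = - 4 P$
$U{\left(l \right)} = 4 - l^{2} - 4 l$ ($U{\left(l \right)} = 4 - \left(\left(l^{2} + 8 l\right) - 4 l\right) = 4 - \left(l^{2} + 4 l\right) = 4 - l^{2} - 4 l$)
$\sqrt{U{\left(\frac{\left(-25 - 24\right) - 66}{-5 + 21} \right)} + 38451} = \sqrt{\left(4 - \left(\frac{\left(-25 - 24\right) - 66}{-5 + 21}\right)^{2} - 4 \frac{\left(-25 - 24\right) - 66}{-5 + 21}\right) + 38451} = \sqrt{\left(4 - \left(\frac{-49 - 66}{16}\right)^{2} - 4 \frac{-49 - 66}{16}\right) + 38451} = \sqrt{\left(4 - \left(\left(-115\right) \frac{1}{16}\right)^{2} - 4 \left(\left(-115\right) \frac{1}{16}\right)\right) + 38451} = \sqrt{\left(4 - \left(- \frac{115}{16}\right)^{2} - - \frac{115}{4}\right) + 38451} = \sqrt{\left(4 - \frac{13225}{256} + \frac{115}{4}\right) + 38451} = \sqrt{- \frac{4841}{256} + 38451} = \sqrt{\frac{9838615}{256}} = \frac{\sqrt{9838615}}{16}$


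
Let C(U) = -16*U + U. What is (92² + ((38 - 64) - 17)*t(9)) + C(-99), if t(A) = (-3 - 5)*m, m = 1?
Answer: 10293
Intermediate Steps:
C(U) = -15*U
t(A) = -8 (t(A) = (-3 - 5)*1 = -8*1 = -8)
(92² + ((38 - 64) - 17)*t(9)) + C(-99) = (92² + ((38 - 64) - 17)*(-8)) - 15*(-99) = (8464 + (-26 - 17)*(-8)) + 1485 = (8464 - 43*(-8)) + 1485 = (8464 + 344) + 1485 = 8808 + 1485 = 10293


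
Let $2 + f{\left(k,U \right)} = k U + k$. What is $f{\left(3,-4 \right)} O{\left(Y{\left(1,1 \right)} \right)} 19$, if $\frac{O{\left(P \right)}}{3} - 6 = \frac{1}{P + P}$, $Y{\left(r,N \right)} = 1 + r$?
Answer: $- \frac{15675}{4} \approx -3918.8$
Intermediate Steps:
$f{\left(k,U \right)} = -2 + k + U k$ ($f{\left(k,U \right)} = -2 + \left(k U + k\right) = -2 + \left(U k + k\right) = -2 + \left(k + U k\right) = -2 + k + U k$)
$O{\left(P \right)} = 18 + \frac{3}{2 P}$ ($O{\left(P \right)} = 18 + \frac{3}{P + P} = 18 + \frac{3}{2 P}$)
$f{\left(3,-4 \right)} O{\left(Y{\left(1,1 \right)} \right)} 19 = \left(-2 + 3 - 12\right) \left(18 + \frac{3}{2 \left(1 + 1\right)}\right) 19 = \left(-2 + 3 - 12\right) \left(18 + \frac{3}{2 \cdot 2}\right) 19 = - 11 \left(18 + \frac{3}{2} \cdot \frac{1}{2}\right) 19 = - 11 \left(18 + \frac{3}{4}\right) 19 = \left(-11\right) \frac{75}{4} \cdot 19 = \left(- \frac{825}{4}\right) 19 = - \frac{15675}{4}$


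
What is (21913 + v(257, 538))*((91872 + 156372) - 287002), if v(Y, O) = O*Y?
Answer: -6208217682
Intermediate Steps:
(21913 + v(257, 538))*((91872 + 156372) - 287002) = (21913 + 538*257)*((91872 + 156372) - 287002) = (21913 + 138266)*(248244 - 287002) = 160179*(-38758) = -6208217682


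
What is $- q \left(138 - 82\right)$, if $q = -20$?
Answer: $1120$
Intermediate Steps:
$- q \left(138 - 82\right) = - \left(-20\right) \left(138 - 82\right) = - \left(-20\right) 56 = \left(-1\right) \left(-1120\right) = 1120$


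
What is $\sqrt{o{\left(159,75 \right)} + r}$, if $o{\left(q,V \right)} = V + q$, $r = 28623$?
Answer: $\sqrt{28857} \approx 169.87$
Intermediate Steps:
$\sqrt{o{\left(159,75 \right)} + r} = \sqrt{\left(75 + 159\right) + 28623} = \sqrt{234 + 28623} = \sqrt{28857}$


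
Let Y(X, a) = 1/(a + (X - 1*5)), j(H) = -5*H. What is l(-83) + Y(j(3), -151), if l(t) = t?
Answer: -14194/171 ≈ -83.006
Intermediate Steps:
Y(X, a) = 1/(-5 + X + a) (Y(X, a) = 1/(a + (X - 5)) = 1/(a + (-5 + X)) = 1/(-5 + X + a))
l(-83) + Y(j(3), -151) = -83 + 1/(-5 - 5*3 - 151) = -83 + 1/(-5 - 15 - 151) = -83 + 1/(-171) = -83 - 1/171 = -14194/171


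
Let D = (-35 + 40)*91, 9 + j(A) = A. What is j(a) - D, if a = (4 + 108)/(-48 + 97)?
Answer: -3232/7 ≈ -461.71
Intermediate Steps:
a = 16/7 (a = 112/49 = 112*(1/49) = 16/7 ≈ 2.2857)
j(A) = -9 + A
D = 455 (D = 5*91 = 455)
j(a) - D = (-9 + 16/7) - 1*455 = -47/7 - 455 = -3232/7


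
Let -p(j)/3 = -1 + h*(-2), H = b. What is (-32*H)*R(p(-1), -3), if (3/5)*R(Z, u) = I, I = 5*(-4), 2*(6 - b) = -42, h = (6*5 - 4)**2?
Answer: 28800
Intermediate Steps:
h = 676 (h = (30 - 4)**2 = 26**2 = 676)
b = 27 (b = 6 - 1/2*(-42) = 6 + 21 = 27)
H = 27
p(j) = 4059 (p(j) = -3*(-1 + 676*(-2)) = -3*(-1 - 1352) = -3*(-1353) = 4059)
I = -20
R(Z, u) = -100/3 (R(Z, u) = (5/3)*(-20) = -100/3)
(-32*H)*R(p(-1), -3) = -32*27*(-100/3) = -864*(-100/3) = 28800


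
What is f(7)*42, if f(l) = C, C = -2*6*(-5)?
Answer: 2520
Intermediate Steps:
C = 60 (C = -12*(-5) = 60)
f(l) = 60
f(7)*42 = 60*42 = 2520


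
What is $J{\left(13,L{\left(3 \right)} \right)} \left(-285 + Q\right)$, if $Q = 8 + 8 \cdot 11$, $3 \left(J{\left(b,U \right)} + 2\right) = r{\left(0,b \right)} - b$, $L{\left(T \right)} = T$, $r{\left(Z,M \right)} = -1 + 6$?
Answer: $882$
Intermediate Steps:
$r{\left(Z,M \right)} = 5$
$J{\left(b,U \right)} = - \frac{1}{3} - \frac{b}{3}$ ($J{\left(b,U \right)} = -2 + \frac{5 - b}{3} = -2 - \left(- \frac{5}{3} + \frac{b}{3}\right) = - \frac{1}{3} - \frac{b}{3}$)
$Q = 96$ ($Q = 8 + 88 = 96$)
$J{\left(13,L{\left(3 \right)} \right)} \left(-285 + Q\right) = \left(- \frac{1}{3} - \frac{13}{3}\right) \left(-285 + 96\right) = \left(- \frac{1}{3} - \frac{13}{3}\right) \left(-189\right) = \left(- \frac{14}{3}\right) \left(-189\right) = 882$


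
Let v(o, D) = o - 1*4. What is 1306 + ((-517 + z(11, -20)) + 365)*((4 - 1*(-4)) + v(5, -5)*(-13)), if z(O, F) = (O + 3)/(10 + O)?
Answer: 6188/3 ≈ 2062.7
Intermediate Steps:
v(o, D) = -4 + o (v(o, D) = o - 4 = -4 + o)
z(O, F) = (3 + O)/(10 + O)
1306 + ((-517 + z(11, -20)) + 365)*((4 - 1*(-4)) + v(5, -5)*(-13)) = 1306 + ((-517 + (3 + 11)/(10 + 11)) + 365)*((4 - 1*(-4)) + (-4 + 5)*(-13)) = 1306 + ((-517 + 14/21) + 365)*((4 + 4) + 1*(-13)) = 1306 + ((-517 + (1/21)*14) + 365)*(8 - 13) = 1306 + ((-517 + 2/3) + 365)*(-5) = 1306 + (-1549/3 + 365)*(-5) = 1306 - 454/3*(-5) = 1306 + 2270/3 = 6188/3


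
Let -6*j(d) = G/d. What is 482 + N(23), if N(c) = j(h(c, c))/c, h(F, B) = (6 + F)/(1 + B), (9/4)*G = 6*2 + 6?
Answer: 321462/667 ≈ 481.95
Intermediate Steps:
G = 8 (G = 4*(6*2 + 6)/9 = 4*(12 + 6)/9 = (4/9)*18 = 8)
h(F, B) = (6 + F)/(1 + B)
j(d) = -4/(3*d)
N(c) = -4*(1 + c)/(3*c*(6 + c)) (N(c) = (-4*(1 + c)/(6 + c)/3)/c = (-4*(1 + c)/(3*(6 + c)))/c = -4*(1 + c)/(3*c*(6 + c)))
482 + N(23) = 482 + (4/3)*(-1 - 1*23)/(23*(6 + 23)) = 482 + (4/3)*(1/23)*(-1 - 23)/29 = 482 + (4/3)*(1/23)*(1/29)*(-24) = 482 - 32/667 = 321462/667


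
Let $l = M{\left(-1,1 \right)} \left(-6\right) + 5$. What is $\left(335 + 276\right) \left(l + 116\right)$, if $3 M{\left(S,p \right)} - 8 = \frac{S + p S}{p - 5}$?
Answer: $63544$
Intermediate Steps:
$M{\left(S,p \right)} = \frac{8}{3} + \frac{S + S p}{3 \left(-5 + p\right)}$ ($M{\left(S,p \right)} = \frac{8}{3} + \frac{\left(S + p S\right) \frac{1}{p - 5}}{3} = \frac{8}{3} + \frac{\left(S + S p\right) \frac{1}{-5 + p}}{3} = \frac{8}{3} + \frac{\frac{1}{-5 + p} \left(S + S p\right)}{3} = \frac{8}{3} + \frac{S + S p}{3 \left(-5 + p\right)}$)
$l = -12$ ($l = \frac{-40 - 1 + 8 \cdot 1 - 1}{3 \left(-5 + 1\right)} \left(-6\right) + 5 = \frac{-40 - 1 + 8 - 1}{3 \left(-4\right)} \left(-6\right) + 5 = \frac{1}{3} \left(- \frac{1}{4}\right) \left(-34\right) \left(-6\right) + 5 = \frac{17}{6} \left(-6\right) + 5 = -17 + 5 = -12$)
$\left(335 + 276\right) \left(l + 116\right) = \left(335 + 276\right) \left(-12 + 116\right) = 611 \cdot 104 = 63544$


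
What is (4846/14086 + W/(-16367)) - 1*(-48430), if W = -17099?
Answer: 5582820869328/115272781 ≈ 48431.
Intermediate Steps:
(4846/14086 + W/(-16367)) - 1*(-48430) = (4846/14086 - 17099/(-16367)) - 1*(-48430) = (4846*(1/14086) - 17099*(-1/16367)) + 48430 = (2423/7043 + 17099/16367) + 48430 = 160085498/115272781 + 48430 = 5582820869328/115272781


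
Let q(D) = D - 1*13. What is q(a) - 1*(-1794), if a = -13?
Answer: 1768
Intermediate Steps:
q(D) = -13 + D (q(D) = D - 13 = -13 + D)
q(a) - 1*(-1794) = (-13 - 13) - 1*(-1794) = -26 + 1794 = 1768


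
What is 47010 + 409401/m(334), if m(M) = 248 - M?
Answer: 3633459/86 ≈ 42250.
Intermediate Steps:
47010 + 409401/m(334) = 47010 + 409401/(248 - 1*334) = 47010 + 409401/(248 - 334) = 47010 + 409401/(-86) = 47010 + 409401*(-1/86) = 47010 - 409401/86 = 3633459/86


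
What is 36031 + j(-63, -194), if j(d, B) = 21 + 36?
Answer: 36088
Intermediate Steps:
j(d, B) = 57
36031 + j(-63, -194) = 36031 + 57 = 36088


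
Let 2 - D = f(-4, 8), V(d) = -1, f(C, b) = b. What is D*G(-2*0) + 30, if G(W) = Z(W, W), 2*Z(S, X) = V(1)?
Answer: 33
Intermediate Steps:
D = -6 (D = 2 - 1*8 = 2 - 8 = -6)
Z(S, X) = -½ (Z(S, X) = (½)*(-1) = -½)
G(W) = -½
D*G(-2*0) + 30 = -6*(-½) + 30 = 3 + 30 = 33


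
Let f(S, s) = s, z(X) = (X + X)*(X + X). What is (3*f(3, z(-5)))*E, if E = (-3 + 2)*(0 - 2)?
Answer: 600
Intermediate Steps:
z(X) = 4*X² (z(X) = (2*X)*(2*X) = 4*X²)
E = 2 (E = -1*(-2) = 2)
(3*f(3, z(-5)))*E = (3*(4*(-5)²))*2 = (3*(4*25))*2 = (3*100)*2 = 300*2 = 600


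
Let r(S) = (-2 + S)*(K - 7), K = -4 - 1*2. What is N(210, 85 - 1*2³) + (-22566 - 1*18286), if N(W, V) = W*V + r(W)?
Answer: -27386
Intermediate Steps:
K = -6 (K = -4 - 2 = -6)
r(S) = 26 - 13*S (r(S) = (-2 + S)*(-6 - 7) = (-2 + S)*(-13) = 26 - 13*S)
N(W, V) = 26 - 13*W + V*W (N(W, V) = W*V + (26 - 13*W) = V*W + (26 - 13*W) = 26 - 13*W + V*W)
N(210, 85 - 1*2³) + (-22566 - 1*18286) = (26 - 13*210 + (85 - 1*2³)*210) + (-22566 - 1*18286) = (26 - 2730 + (85 - 1*8)*210) + (-22566 - 18286) = (26 - 2730 + (85 - 8)*210) - 40852 = (26 - 2730 + 77*210) - 40852 = (26 - 2730 + 16170) - 40852 = 13466 - 40852 = -27386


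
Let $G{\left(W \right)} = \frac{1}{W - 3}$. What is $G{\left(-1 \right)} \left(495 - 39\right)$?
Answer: $-114$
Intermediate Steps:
$G{\left(W \right)} = \frac{1}{-3 + W}$
$G{\left(-1 \right)} \left(495 - 39\right) = \frac{495 - 39}{-3 - 1} = \frac{1}{-4} \cdot 456 = \left(- \frac{1}{4}\right) 456 = -114$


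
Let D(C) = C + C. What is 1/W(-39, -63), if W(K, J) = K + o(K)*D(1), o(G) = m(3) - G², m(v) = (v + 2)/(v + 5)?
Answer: -4/12319 ≈ -0.00032470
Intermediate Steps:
D(C) = 2*C
m(v) = (2 + v)/(5 + v)
o(G) = 5/8 - G² (o(G) = (2 + 3)/(5 + 3) - G² = 5/8 - G²)
W(K, J) = 5/4 + K - 2*K² (W(K, J) = K + (5/8 - K²)*(2*1) = K + (5/8 - K²)*2 = K + (5/4 - 2*K²) = 5/4 + K - 2*K²)
1/W(-39, -63) = 1/(5/4 - 39 - 2*(-39)²) = 1/(5/4 - 39 - 2*1521) = 1/(5/4 - 39 - 3042) = 1/(-12319/4) = -4/12319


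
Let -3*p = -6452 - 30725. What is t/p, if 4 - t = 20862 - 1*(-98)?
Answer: -62868/37177 ≈ -1.6910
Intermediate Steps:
t = -20956 (t = 4 - (20862 - 1*(-98)) = 4 - (20862 + 98) = 4 - 1*20960 = 4 - 20960 = -20956)
p = 37177/3 (p = -(-6452 - 30725)/3 = -1/3*(-37177) = 37177/3 ≈ 12392.)
t/p = -20956/37177/3 = -20956*3/37177 = -62868/37177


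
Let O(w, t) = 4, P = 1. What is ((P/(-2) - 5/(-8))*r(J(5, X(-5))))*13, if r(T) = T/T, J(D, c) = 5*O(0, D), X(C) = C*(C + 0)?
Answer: 13/8 ≈ 1.6250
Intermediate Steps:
X(C) = C² (X(C) = C*C = C²)
J(D, c) = 20 (J(D, c) = 5*4 = 20)
r(T) = 1
((P/(-2) - 5/(-8))*r(J(5, X(-5))))*13 = ((1/(-2) - 5/(-8))*1)*13 = ((1*(-½) - 5*(-⅛))*1)*13 = ((-½ + 5/8)*1)*13 = ((⅛)*1)*13 = (⅛)*13 = 13/8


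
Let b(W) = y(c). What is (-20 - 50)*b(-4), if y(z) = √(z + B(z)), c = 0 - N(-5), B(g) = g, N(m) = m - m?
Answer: 0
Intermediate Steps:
N(m) = 0
c = 0 (c = 0 - 1*0 = 0 + 0 = 0)
y(z) = √2*√z (y(z) = √(z + z) = √(2*z) = √2*√z)
b(W) = 0 (b(W) = √2*√0 = √2*0 = 0)
(-20 - 50)*b(-4) = (-20 - 50)*0 = -70*0 = 0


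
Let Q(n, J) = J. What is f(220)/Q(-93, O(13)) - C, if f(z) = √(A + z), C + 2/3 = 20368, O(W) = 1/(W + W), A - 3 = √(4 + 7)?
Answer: -61102/3 + 26*√(223 + √11) ≈ -19976.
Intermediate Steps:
A = 3 + √11 (A = 3 + √(4 + 7) = 3 + √11 ≈ 6.3166)
O(W) = 1/(2*W)
C = 61102/3 (C = -⅔ + 20368 = 61102/3 ≈ 20367.)
f(z) = √(3 + z + √11) (f(z) = √((3 + √11) + z) = √(3 + z + √11))
f(220)/Q(-93, O(13)) - C = √(3 + 220 + √11)/(((½)/13)) - 1*61102/3 = √(223 + √11)/(((½)*(1/13))) - 61102/3 = √(223 + √11)/(1/26) - 61102/3 = √(223 + √11)*26 - 61102/3 = 26*√(223 + √11) - 61102/3 = -61102/3 + 26*√(223 + √11)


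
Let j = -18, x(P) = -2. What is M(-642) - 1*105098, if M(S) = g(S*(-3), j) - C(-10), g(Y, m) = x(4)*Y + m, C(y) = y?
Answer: -108958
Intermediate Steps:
g(Y, m) = m - 2*Y (g(Y, m) = -2*Y + m = m - 2*Y)
M(S) = -8 + 6*S (M(S) = (-18 - 2*S*(-3)) - 1*(-10) = (-18 - (-6)*S) + 10 = (-18 + 6*S) + 10 = -8 + 6*S)
M(-642) - 1*105098 = (-8 + 6*(-642)) - 1*105098 = (-8 - 3852) - 105098 = -3860 - 105098 = -108958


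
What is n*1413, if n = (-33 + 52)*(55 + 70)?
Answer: 3355875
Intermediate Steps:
n = 2375 (n = 19*125 = 2375)
n*1413 = 2375*1413 = 3355875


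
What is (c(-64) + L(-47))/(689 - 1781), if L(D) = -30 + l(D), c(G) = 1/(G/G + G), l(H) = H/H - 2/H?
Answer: 42895/1616706 ≈ 0.026532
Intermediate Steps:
l(H) = 1 - 2/H
c(G) = 1/(1 + G)
L(D) = -30 + (-2 + D)/D
(c(-64) + L(-47))/(689 - 1781) = (1/(1 - 64) + (-29 - 2/(-47)))/(689 - 1781) = (1/(-63) + (-29 - 2*(-1/47)))/(-1092) = (-1/63 + (-29 + 2/47))*(-1/1092) = (-1/63 - 1361/47)*(-1/1092) = -85790/2961*(-1/1092) = 42895/1616706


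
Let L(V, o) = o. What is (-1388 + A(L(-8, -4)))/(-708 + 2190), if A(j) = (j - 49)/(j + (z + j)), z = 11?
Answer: -4217/4446 ≈ -0.94849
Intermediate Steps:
A(j) = (-49 + j)/(11 + 2*j) (A(j) = (j - 49)/(j + (11 + j)) = (-49 + j)/(11 + 2*j))
(-1388 + A(L(-8, -4)))/(-708 + 2190) = (-1388 + (-49 - 4)/(11 + 2*(-4)))/(-708 + 2190) = (-1388 - 53/(11 - 8))/1482 = (-1388 - 53/3)*(1/1482) = -4217/3*1/1482 = -4217/4446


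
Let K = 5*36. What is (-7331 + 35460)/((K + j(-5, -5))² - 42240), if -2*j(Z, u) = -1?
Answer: -112516/38639 ≈ -2.9120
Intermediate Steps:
K = 180
j(Z, u) = ½ (j(Z, u) = -½*(-1) = ½)
(-7331 + 35460)/((K + j(-5, -5))² - 42240) = (-7331 + 35460)/((180 + ½)² - 42240) = 28129/((361/2)² - 42240) = 28129/(130321/4 - 42240) = 28129/(-38639/4) = 28129*(-4/38639) = -112516/38639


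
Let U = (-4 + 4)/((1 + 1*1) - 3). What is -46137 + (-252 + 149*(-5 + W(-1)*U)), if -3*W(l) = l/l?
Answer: -47134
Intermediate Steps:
U = 0 (U = 0/((1 + 1) - 3) = 0/(2 - 3) = 0/(-1) = 0*(-1) = 0)
W(l) = -⅓ (W(l) = -l/(3*l) = -⅓*1 = -⅓)
-46137 + (-252 + 149*(-5 + W(-1)*U)) = -46137 + (-252 + 149*(-5 - ⅓*0)) = -46137 + (-252 + 149*(-5 + 0)) = -46137 + (-252 + 149*(-5)) = -46137 + (-252 - 745) = -46137 - 997 = -47134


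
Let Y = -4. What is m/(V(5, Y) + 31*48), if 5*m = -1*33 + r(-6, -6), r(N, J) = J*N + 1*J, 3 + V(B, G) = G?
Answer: -3/7405 ≈ -0.00040513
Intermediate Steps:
V(B, G) = -3 + G
r(N, J) = J + J*N (r(N, J) = J*N + J = J + J*N)
m = -⅗ (m = (-1*33 - 6*(1 - 6))/5 = (-33 - 6*(-5))/5 = (-33 + 30)/5 = (⅕)*(-3) = -⅗ ≈ -0.60000)
m/(V(5, Y) + 31*48) = -3/(5*((-3 - 4) + 31*48)) = -3/(5*(-7 + 1488)) = -⅗/1481 = -⅗*1/1481 = -3/7405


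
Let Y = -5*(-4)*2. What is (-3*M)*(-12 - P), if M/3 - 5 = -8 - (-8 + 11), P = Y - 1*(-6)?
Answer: -3132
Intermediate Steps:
Y = 40 (Y = 20*2 = 40)
P = 46 (P = 40 - 1*(-6) = 40 + 6 = 46)
M = -18 (M = 15 + 3*(-8 - (-8 + 11)) = 15 + 3*(-8 - 1*3) = 15 + 3*(-8 - 3) = 15 + 3*(-11) = 15 - 33 = -18)
(-3*M)*(-12 - P) = (-3*(-18))*(-12 - 1*46) = 54*(-12 - 46) = 54*(-58) = -3132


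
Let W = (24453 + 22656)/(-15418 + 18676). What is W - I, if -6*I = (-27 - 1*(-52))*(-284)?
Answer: -1269397/1086 ≈ -1168.9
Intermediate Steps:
W = 15703/1086 (W = 47109/3258 = 47109*(1/3258) = 15703/1086 ≈ 14.459)
I = 3550/3 (I = -(-27 - 1*(-52))*(-284)/6 = -(-27 + 52)*(-284)/6 = -25*(-284)/6 = -1/6*(-7100) = 3550/3 ≈ 1183.3)
W - I = 15703/1086 - 1*3550/3 = 15703/1086 - 3550/3 = -1269397/1086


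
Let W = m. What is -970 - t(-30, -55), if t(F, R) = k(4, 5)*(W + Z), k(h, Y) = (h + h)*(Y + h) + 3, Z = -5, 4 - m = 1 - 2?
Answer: -970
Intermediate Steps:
m = 5 (m = 4 - (1 - 2) = 4 - 1*(-1) = 4 + 1 = 5)
W = 5
k(h, Y) = 3 + 2*h*(Y + h) (k(h, Y) = (2*h)*(Y + h) + 3 = 2*h*(Y + h) + 3 = 3 + 2*h*(Y + h))
t(F, R) = 0 (t(F, R) = (3 + 2*4² + 2*5*4)*(5 - 5) = (3 + 2*16 + 40)*0 = (3 + 32 + 40)*0 = 75*0 = 0)
-970 - t(-30, -55) = -970 - 1*0 = -970 + 0 = -970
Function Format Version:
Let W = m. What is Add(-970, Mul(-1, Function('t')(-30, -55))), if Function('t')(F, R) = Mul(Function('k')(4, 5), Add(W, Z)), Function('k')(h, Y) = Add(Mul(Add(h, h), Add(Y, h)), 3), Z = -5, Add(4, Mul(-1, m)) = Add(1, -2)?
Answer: -970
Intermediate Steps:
m = 5 (m = Add(4, Mul(-1, Add(1, -2))) = Add(4, Mul(-1, -1)) = Add(4, 1) = 5)
W = 5
Function('k')(h, Y) = Add(3, Mul(2, h, Add(Y, h))) (Function('k')(h, Y) = Add(Mul(Mul(2, h), Add(Y, h)), 3) = Add(Mul(2, h, Add(Y, h)), 3) = Add(3, Mul(2, h, Add(Y, h))))
Function('t')(F, R) = 0 (Function('t')(F, R) = Mul(Add(3, Mul(2, Pow(4, 2)), Mul(2, 5, 4)), Add(5, -5)) = Mul(Add(3, Mul(2, 16), 40), 0) = Mul(Add(3, 32, 40), 0) = Mul(75, 0) = 0)
Add(-970, Mul(-1, Function('t')(-30, -55))) = Add(-970, Mul(-1, 0)) = Add(-970, 0) = -970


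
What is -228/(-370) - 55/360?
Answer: 6173/13320 ≈ 0.46344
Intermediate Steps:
-228/(-370) - 55/360 = -228*(-1/370) - 55*1/360 = 114/185 - 11/72 = 6173/13320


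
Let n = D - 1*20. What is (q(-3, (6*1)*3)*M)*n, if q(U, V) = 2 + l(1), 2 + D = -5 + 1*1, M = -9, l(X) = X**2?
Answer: 702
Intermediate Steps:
D = -6 (D = -2 + (-5 + 1*1) = -2 + (-5 + 1) = -2 - 4 = -6)
q(U, V) = 3 (q(U, V) = 2 + 1**2 = 2 + 1 = 3)
n = -26 (n = -6 - 1*20 = -6 - 20 = -26)
(q(-3, (6*1)*3)*M)*n = (3*(-9))*(-26) = -27*(-26) = 702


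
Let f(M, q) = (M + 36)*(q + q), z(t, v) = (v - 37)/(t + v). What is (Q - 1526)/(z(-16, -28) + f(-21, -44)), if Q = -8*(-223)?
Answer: -11352/58015 ≈ -0.19567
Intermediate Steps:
z(t, v) = (-37 + v)/(t + v)
f(M, q) = 2*q*(36 + M) (f(M, q) = (36 + M)*(2*q) = 2*q*(36 + M))
Q = 1784
(Q - 1526)/(z(-16, -28) + f(-21, -44)) = (1784 - 1526)/((-37 - 28)/(-16 - 28) + 2*(-44)*(36 - 21)) = 258/(-65/(-44) + 2*(-44)*15) = 258/(-1/44*(-65) - 1320) = 258/(65/44 - 1320) = 258/(-58015/44) = 258*(-44/58015) = -11352/58015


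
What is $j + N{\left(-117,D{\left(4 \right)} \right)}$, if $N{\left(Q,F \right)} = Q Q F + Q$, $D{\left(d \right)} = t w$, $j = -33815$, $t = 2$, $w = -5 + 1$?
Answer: $-143444$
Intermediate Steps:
$w = -4$
$D{\left(d \right)} = -8$ ($D{\left(d \right)} = 2 \left(-4\right) = -8$)
$N{\left(Q,F \right)} = Q + F Q^{2}$ ($N{\left(Q,F \right)} = Q^{2} F + Q = F Q^{2} + Q = Q + F Q^{2}$)
$j + N{\left(-117,D{\left(4 \right)} \right)} = -33815 - 117 \left(1 - -936\right) = -33815 - 117 \left(1 + 936\right) = -33815 - 109629 = -143444$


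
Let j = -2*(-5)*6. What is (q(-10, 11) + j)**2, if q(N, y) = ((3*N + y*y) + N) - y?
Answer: 16900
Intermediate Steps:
q(N, y) = y**2 - y + 4*N (q(N, y) = ((3*N + y**2) + N) - y = ((y**2 + 3*N) + N) - y = (y**2 + 4*N) - y = y**2 - y + 4*N)
j = 60 (j = 10*6 = 60)
(q(-10, 11) + j)**2 = ((11**2 - 1*11 + 4*(-10)) + 60)**2 = ((121 - 11 - 40) + 60)**2 = (70 + 60)**2 = 130**2 = 16900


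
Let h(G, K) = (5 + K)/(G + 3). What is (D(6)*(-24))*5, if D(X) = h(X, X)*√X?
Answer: -440*√6/3 ≈ -359.26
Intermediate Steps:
h(G, K) = (5 + K)/(3 + G)
D(X) = √X*(5 + X)/(3 + X) (D(X) = ((5 + X)/(3 + X))*√X = √X*(5 + X)/(3 + X))
(D(6)*(-24))*5 = ((√6*(5 + 6)/(3 + 6))*(-24))*5 = ((√6*11/9)*(-24))*5 = ((√6*(⅑)*11)*(-24))*5 = ((11*√6/9)*(-24))*5 = -88*√6/3*5 = -440*√6/3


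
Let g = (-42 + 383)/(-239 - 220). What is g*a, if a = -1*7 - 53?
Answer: 6820/153 ≈ 44.575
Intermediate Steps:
g = -341/459 (g = 341/(-459) = 341*(-1/459) = -341/459 ≈ -0.74292)
a = -60 (a = -7 - 53 = -60)
g*a = -341/459*(-60) = 6820/153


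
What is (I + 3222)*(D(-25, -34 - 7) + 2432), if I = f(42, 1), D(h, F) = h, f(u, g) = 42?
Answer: 7856448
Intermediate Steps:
I = 42
(I + 3222)*(D(-25, -34 - 7) + 2432) = (42 + 3222)*(-25 + 2432) = 3264*2407 = 7856448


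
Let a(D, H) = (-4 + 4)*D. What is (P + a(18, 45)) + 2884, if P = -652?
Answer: 2232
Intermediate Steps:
a(D, H) = 0 (a(D, H) = 0*D = 0)
(P + a(18, 45)) + 2884 = (-652 + 0) + 2884 = -652 + 2884 = 2232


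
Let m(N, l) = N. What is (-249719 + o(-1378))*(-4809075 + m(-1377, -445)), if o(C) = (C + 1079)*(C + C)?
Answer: -2762762844900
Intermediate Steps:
o(C) = 2*C*(1079 + C) (o(C) = (1079 + C)*(2*C) = 2*C*(1079 + C))
(-249719 + o(-1378))*(-4809075 + m(-1377, -445)) = (-249719 + 2*(-1378)*(1079 - 1378))*(-4809075 - 1377) = (-249719 + 2*(-1378)*(-299))*(-4810452) = (-249719 + 824044)*(-4810452) = 574325*(-4810452) = -2762762844900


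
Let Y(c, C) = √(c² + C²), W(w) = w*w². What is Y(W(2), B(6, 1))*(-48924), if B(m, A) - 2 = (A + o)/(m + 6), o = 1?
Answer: -8154*√2473 ≈ -4.0549e+5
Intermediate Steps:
B(m, A) = 2 + (1 + A)/(6 + m) (B(m, A) = 2 + (A + 1)/(m + 6) = 2 + (1 + A)/(6 + m))
W(w) = w³
Y(c, C) = √(C² + c²)
Y(W(2), B(6, 1))*(-48924) = √(((13 + 1 + 2*6)/(6 + 6))² + (2³)²)*(-48924) = √(((13 + 1 + 12)/12)² + 8²)*(-48924) = √(((1/12)*26)² + 64)*(-48924) = √((13/6)² + 64)*(-48924) = √(169/36 + 64)*(-48924) = √(2473/36)*(-48924) = (√2473/6)*(-48924) = -8154*√2473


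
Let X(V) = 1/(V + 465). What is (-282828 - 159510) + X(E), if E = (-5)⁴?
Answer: -482148419/1090 ≈ -4.4234e+5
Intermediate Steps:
E = 625
X(V) = 1/(465 + V)
(-282828 - 159510) + X(E) = (-282828 - 159510) + 1/(465 + 625) = -442338 + 1/1090 = -482148419/1090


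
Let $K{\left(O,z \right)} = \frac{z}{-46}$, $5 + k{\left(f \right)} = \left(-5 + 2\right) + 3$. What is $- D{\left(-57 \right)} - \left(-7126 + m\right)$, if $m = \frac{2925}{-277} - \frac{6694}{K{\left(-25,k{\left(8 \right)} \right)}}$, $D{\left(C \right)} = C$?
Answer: $\frac{95258028}{1385} \approx 68778.0$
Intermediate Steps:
$k{\left(f \right)} = -5$ ($k{\left(f \right)} = -5 + \left(\left(-5 + 2\right) + 3\right) = -5 + \left(-3 + 3\right) = -5 + 0 = -5$)
$K{\left(O,z \right)} = - \frac{z}{46}$ ($K{\left(O,z \right)} = z \left(- \frac{1}{46}\right) = - \frac{z}{46}$)
$m = - \frac{85309573}{1385}$ ($m = \frac{2925}{-277} - \frac{6694}{\left(- \frac{1}{46}\right) \left(-5\right)} = 2925 \left(- \frac{1}{277}\right) - \frac{6694}{\frac{5}{46}} = - \frac{2925}{277} - \frac{307924}{5} = - \frac{85309573}{1385} \approx -61595.0$)
$- D{\left(-57 \right)} - \left(-7126 + m\right) = \left(-1\right) \left(-57\right) - \left(-7126 - \frac{85309573}{1385}\right) = 57 - - \frac{95179083}{1385} = 57 + \frac{95179083}{1385} = \frac{95258028}{1385}$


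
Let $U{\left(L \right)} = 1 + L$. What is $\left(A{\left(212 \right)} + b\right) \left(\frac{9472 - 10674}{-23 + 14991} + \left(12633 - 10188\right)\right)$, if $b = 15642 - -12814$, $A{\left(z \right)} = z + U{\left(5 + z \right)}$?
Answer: $\frac{264274822097}{3742} \approx 7.0624 \cdot 10^{7}$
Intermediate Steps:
$A{\left(z \right)} = 6 + 2 z$ ($A{\left(z \right)} = z + \left(1 + \left(5 + z\right)\right) = z + \left(6 + z\right) = 6 + 2 z$)
$b = 28456$ ($b = 15642 + 12814 = 28456$)
$\left(A{\left(212 \right)} + b\right) \left(\frac{9472 - 10674}{-23 + 14991} + \left(12633 - 10188\right)\right) = \left(\left(6 + 2 \cdot 212\right) + 28456\right) \left(\frac{9472 - 10674}{-23 + 14991} + \left(12633 - 10188\right)\right) = \left(\left(6 + 424\right) + 28456\right) \left(- \frac{1202}{14968} + \left(12633 - 10188\right)\right) = \left(430 + 28456\right) \left(\left(-1202\right) \frac{1}{14968} + 2445\right) = 28886 \left(- \frac{601}{7484} + 2445\right) = 28886 \cdot \frac{18297779}{7484} = \frac{264274822097}{3742}$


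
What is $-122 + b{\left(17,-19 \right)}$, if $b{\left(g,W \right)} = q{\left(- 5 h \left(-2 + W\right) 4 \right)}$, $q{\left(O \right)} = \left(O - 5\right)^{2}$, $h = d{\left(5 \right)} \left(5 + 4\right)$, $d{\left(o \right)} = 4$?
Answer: $228463103$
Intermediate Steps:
$h = 36$ ($h = 4 \left(5 + 4\right) = 4 \cdot 9 = 36$)
$q{\left(O \right)} = \left(-5 + O\right)^{2}$
$b{\left(g,W \right)} = \left(1435 - 720 W\right)^{2}$ ($b{\left(g,W \right)} = \left(-5 + \left(-5\right) 36 \left(-2 + W\right) 4\right)^{2} = \left(-5 - 180 \left(-8 + 4 W\right)\right)^{2} = \left(-5 - \left(-1440 + 720 W\right)\right)^{2} = \left(1435 - 720 W\right)^{2}$)
$-122 + b{\left(17,-19 \right)} = -122 + 25 \left(-287 + 144 \left(-19\right)\right)^{2} = -122 + 25 \left(-287 - 2736\right)^{2} = -122 + 25 \left(-3023\right)^{2} = -122 + 25 \cdot 9138529 = -122 + 228463225 = 228463103$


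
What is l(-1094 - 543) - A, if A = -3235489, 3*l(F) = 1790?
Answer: 9708257/3 ≈ 3.2361e+6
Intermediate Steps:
l(F) = 1790/3 (l(F) = (1/3)*1790 = 1790/3)
l(-1094 - 543) - A = 1790/3 - 1*(-3235489) = 1790/3 + 3235489 = 9708257/3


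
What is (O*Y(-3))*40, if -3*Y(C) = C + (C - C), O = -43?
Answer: -1720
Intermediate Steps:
Y(C) = -C/3 (Y(C) = -(C + (C - C))/3 = -(C + 0)/3 = -C/3)
(O*Y(-3))*40 = -(-43)*(-3)/3*40 = -43*1*40 = -43*40 = -1720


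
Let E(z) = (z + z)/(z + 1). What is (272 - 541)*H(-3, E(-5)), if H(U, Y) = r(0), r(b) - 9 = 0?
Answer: -2421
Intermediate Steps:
E(z) = 2*z/(1 + z) (E(z) = (2*z)/(1 + z) = 2*z/(1 + z))
r(b) = 9 (r(b) = 9 + 0 = 9)
H(U, Y) = 9
(272 - 541)*H(-3, E(-5)) = (272 - 541)*9 = -269*9 = -2421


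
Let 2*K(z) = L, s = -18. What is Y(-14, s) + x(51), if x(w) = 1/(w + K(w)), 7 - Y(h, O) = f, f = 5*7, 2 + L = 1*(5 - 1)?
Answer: -1455/52 ≈ -27.981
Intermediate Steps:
L = 2 (L = -2 + 1*(5 - 1) = -2 + 1*4 = -2 + 4 = 2)
K(z) = 1 (K(z) = (½)*2 = 1)
f = 35
Y(h, O) = -28 (Y(h, O) = 7 - 1*35 = 7 - 35 = -28)
x(w) = 1/(1 + w) (x(w) = 1/(w + 1) = 1/(1 + w))
Y(-14, s) + x(51) = -28 + 1/(1 + 51) = -28 + 1/52 = -1455/52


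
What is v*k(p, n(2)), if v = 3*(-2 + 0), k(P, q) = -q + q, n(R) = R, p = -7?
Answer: 0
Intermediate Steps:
k(P, q) = 0
v = -6 (v = 3*(-2) = -6)
v*k(p, n(2)) = -6*0 = 0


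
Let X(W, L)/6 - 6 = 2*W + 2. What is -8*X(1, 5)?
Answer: -480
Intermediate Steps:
X(W, L) = 48 + 12*W (X(W, L) = 36 + 6*(2*W + 2) = 36 + 6*(2 + 2*W) = 36 + (12 + 12*W) = 48 + 12*W)
-8*X(1, 5) = -8*(48 + 12*1) = -8*(48 + 12) = -8*60 = -480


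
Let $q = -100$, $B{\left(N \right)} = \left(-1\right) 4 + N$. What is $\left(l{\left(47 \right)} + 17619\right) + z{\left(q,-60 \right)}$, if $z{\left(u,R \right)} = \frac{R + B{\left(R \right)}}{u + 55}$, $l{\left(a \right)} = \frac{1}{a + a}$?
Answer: $\frac{74540071}{4230} \approx 17622.0$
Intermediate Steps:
$B{\left(N \right)} = -4 + N$
$l{\left(a \right)} = \frac{1}{2 a}$
$z{\left(u,R \right)} = \frac{-4 + 2 R}{55 + u}$ ($z{\left(u,R \right)} = \frac{R + \left(-4 + R\right)}{u + 55} = \frac{-4 + 2 R}{55 + u}$)
$\left(l{\left(47 \right)} + 17619\right) + z{\left(q,-60 \right)} = \left(\frac{1}{2 \cdot 47} + 17619\right) + \frac{2 \left(-2 - 60\right)}{55 - 100} = \left(\frac{1}{2} \cdot \frac{1}{47} + 17619\right) + 2 \frac{1}{-45} \left(-62\right) = \left(\frac{1}{94} + 17619\right) + 2 \left(- \frac{1}{45}\right) \left(-62\right) = \frac{1656187}{94} + \frac{124}{45} = \frac{74540071}{4230}$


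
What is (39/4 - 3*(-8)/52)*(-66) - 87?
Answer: -19785/26 ≈ -760.96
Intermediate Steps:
(39/4 - 3*(-8)/52)*(-66) - 87 = (39*(¼) + 24*(1/52))*(-66) - 87 = (39/4 + 6/13)*(-66) - 87 = (531/52)*(-66) - 87 = -17523/26 - 87 = -19785/26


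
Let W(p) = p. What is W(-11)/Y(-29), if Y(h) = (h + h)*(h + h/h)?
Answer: -11/1624 ≈ -0.0067734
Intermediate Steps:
Y(h) = 2*h*(1 + h) (Y(h) = (2*h)*(h + 1) = (2*h)*(1 + h) = 2*h*(1 + h))
W(-11)/Y(-29) = -11*(-1/(58*(1 - 29))) = -11/(2*(-29)*(-28)) = -11/1624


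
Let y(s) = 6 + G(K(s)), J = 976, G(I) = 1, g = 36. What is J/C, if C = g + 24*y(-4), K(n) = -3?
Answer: 244/51 ≈ 4.7843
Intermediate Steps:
y(s) = 7 (y(s) = 6 + 1 = 7)
C = 204 (C = 36 + 24*7 = 36 + 168 = 204)
J/C = 976/204 = 976*(1/204) = 244/51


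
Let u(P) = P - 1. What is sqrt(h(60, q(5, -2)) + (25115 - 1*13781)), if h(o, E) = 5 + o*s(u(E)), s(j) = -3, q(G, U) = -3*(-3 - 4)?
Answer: sqrt(11159) ≈ 105.64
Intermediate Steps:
u(P) = -1 + P
q(G, U) = 21 (q(G, U) = -3*(-7) = 21)
h(o, E) = 5 - 3*o (h(o, E) = 5 + o*(-3) = 5 - 3*o)
sqrt(h(60, q(5, -2)) + (25115 - 1*13781)) = sqrt((5 - 3*60) + (25115 - 1*13781)) = sqrt((5 - 180) + (25115 - 13781)) = sqrt(-175 + 11334) = sqrt(11159)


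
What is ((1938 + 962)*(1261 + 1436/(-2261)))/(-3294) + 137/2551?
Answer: -3513444053657/3166528239 ≈ -1109.6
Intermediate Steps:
((1938 + 962)*(1261 + 1436/(-2261)))/(-3294) + 137/2551 = (2900*(1261 + 1436*(-1/2261)))*(-1/3294) + 137*(1/2551) = (2900*(1261 - 1436/2261))*(-1/3294) + 137/2551 = (2900*(2849685/2261))*(-1/3294) + 137/2551 = (8264086500/2261)*(-1/3294) + 137/2551 = -1377347750/1241289 + 137/2551 = -3513444053657/3166528239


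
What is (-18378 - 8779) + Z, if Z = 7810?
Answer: -19347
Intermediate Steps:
(-18378 - 8779) + Z = (-18378 - 8779) + 7810 = -27157 + 7810 = -19347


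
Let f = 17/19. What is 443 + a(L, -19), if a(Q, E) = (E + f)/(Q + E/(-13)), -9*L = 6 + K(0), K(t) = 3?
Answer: 23015/57 ≈ 403.77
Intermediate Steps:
f = 17/19 (f = 17*(1/19) = 17/19 ≈ 0.89474)
L = -1 (L = -(6 + 3)/9 = -⅑*9 = -1)
a(Q, E) = (17/19 + E)/(Q - E/13) (a(Q, E) = (E + 17/19)/(Q + E/(-13)) = (17/19 + E)/(Q + E*(-1/13)) = (17/19 + E)/(Q - E/13))
443 + a(L, -19) = 443 + 13*(-17 - 19*(-19))/(19*(-19 - 13*(-1))) = 443 + 13*(-17 + 361)/(19*(-19 + 13)) = 443 + (13/19)*344/(-6) = 443 + (13/19)*(-⅙)*344 = 443 - 2236/57 = 23015/57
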